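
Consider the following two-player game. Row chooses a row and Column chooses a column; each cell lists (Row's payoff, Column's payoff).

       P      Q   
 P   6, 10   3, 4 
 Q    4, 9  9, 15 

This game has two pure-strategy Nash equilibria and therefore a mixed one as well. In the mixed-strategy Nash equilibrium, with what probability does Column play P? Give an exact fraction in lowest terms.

3/4

Column's mix q on P must make Row indifferent between P and Q.
Row's payoff from P: 6q + 3(1−q). From Q: 4q + 9(1−q).
Set equal: 2q = 6(1−q) → q = 6/8 = 3/4.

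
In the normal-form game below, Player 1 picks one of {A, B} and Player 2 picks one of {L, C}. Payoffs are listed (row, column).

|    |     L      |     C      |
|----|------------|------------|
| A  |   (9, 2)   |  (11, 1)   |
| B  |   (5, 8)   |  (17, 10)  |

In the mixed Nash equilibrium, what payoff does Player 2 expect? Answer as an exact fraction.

Player 1 mixes with probability p on A, chosen so Player 2 is indifferent: 2p + 8(1−p) = 1p + 10(1−p) gives p = 2/3.
Player 2's expected payoff is 2·2/3 + 8·1/3 = 4.

4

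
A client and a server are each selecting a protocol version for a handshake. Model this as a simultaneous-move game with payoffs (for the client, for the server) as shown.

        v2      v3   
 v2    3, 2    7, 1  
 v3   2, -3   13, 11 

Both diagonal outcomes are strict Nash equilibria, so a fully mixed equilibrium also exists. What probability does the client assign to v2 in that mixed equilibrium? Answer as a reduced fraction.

The client's mix p on v2 must make the server indifferent between v2 and v3.
The server's payoff from v2: 2p + (-3)(1−p). From v3: 1p + 11(1−p).
Set equal: 1p = 14(1−p) → p = 14/15.

14/15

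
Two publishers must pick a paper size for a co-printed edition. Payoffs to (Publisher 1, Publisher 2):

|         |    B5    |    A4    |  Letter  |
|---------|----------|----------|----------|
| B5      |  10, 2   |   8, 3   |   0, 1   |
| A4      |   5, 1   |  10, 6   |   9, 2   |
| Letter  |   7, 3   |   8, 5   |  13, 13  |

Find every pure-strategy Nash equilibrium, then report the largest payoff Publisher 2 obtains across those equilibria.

Both A4 is a pure NE (Publisher 1: 10 ≥ 8; Publisher 2: 6 ≥ 2). Publisher 2 gets 6.
Both Letter is a pure NE (Publisher 1: 13 ≥ 9; Publisher 2: 13 ≥ 5). Publisher 2 gets 13.
Every other cell has a profitable deviation for at least one player. Highest of {6, 13} is 13.

13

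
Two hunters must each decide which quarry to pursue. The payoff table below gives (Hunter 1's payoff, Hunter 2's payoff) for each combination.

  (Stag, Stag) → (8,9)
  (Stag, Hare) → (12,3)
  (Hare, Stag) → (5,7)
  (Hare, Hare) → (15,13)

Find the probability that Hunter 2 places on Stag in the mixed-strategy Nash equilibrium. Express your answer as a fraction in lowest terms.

Hunter 2's mix q on Stag must make Hunter 1 indifferent between Stag and Hare.
Hunter 1's payoff from Stag: 8q + 12(1−q). From Hare: 5q + 15(1−q).
Set equal: 3q = 3(1−q) → q = 3/6 = 1/2.

1/2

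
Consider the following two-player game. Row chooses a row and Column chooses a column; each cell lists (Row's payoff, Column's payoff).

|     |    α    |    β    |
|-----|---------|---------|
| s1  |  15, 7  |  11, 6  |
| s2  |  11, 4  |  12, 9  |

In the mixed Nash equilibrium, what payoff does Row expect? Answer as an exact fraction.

59/5

Column mixes with probability q on α, chosen so Row is indifferent: 15q + 11(1−q) = 11q + 12(1−q) gives q = 1/5.
Row's expected payoff (from either row, since indifferent) is 15·1/5 + 11·4/5 = 59/5.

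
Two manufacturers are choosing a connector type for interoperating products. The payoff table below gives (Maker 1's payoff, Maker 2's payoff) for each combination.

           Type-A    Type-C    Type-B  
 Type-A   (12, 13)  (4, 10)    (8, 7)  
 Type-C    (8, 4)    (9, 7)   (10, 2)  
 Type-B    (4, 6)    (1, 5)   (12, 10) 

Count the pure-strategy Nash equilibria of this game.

3

Both Type-A: Maker 1 gets 12 (best alternative 8); Maker 2 gets 13 (best alternative 10). Neither deviates — NE.
Both Type-C: Maker 1 gets 9 (best alternative 4); Maker 2 gets 7 (best alternative 4). Neither deviates — NE.
Both Type-B: Maker 1 gets 12 (best alternative 10); Maker 2 gets 10 (best alternative 6). Neither deviates — NE.
(Type-B, Type-A) is not a NE: Maker 1 would switch to Type-A (12 > 4).
No other cell survives both best-response checks, so there are 3 pure NE.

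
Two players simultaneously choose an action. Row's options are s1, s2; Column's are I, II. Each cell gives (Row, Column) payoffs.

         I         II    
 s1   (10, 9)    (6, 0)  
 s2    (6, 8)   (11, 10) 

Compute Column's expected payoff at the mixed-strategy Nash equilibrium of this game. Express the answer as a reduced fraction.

90/11

Row mixes with probability p on s1, chosen so Column is indifferent: 9p + 8(1−p) = 0p + 10(1−p) gives p = 2/11.
Column's expected payoff is 9·2/11 + 8·9/11 = 90/11.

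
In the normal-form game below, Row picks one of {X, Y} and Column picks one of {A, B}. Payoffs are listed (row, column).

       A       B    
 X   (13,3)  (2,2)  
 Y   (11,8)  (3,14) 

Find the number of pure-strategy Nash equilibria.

(X, A): Row gets 13 (best alternative 11); Column gets 3 (best alternative 2). Neither deviates — NE.
(Y, B): Row gets 3 (best alternative 2); Column gets 14 (best alternative 8). Neither deviates — NE.
(X, B) is not a NE: Row would switch to Y (3 > 2).
No other cell survives both best-response checks, so there are 2 pure NE.

2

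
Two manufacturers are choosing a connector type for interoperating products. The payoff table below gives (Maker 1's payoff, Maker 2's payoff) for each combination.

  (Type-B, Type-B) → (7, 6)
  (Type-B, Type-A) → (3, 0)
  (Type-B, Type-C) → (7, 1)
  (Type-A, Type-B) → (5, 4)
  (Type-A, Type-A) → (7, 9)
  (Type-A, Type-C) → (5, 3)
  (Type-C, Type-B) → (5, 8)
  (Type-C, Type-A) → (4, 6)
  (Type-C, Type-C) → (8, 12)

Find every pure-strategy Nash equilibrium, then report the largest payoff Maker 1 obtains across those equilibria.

Both Type-B is a pure NE (Maker 1: 7 ≥ 5; Maker 2: 6 ≥ 1). Maker 1 gets 7.
Both Type-A is a pure NE (Maker 1: 7 ≥ 4; Maker 2: 9 ≥ 4). Maker 1 gets 7.
Both Type-C is a pure NE (Maker 1: 8 ≥ 7; Maker 2: 12 ≥ 8). Maker 1 gets 8.
Every other cell has a profitable deviation for at least one player. Highest of {7, 7, 8} is 8.

8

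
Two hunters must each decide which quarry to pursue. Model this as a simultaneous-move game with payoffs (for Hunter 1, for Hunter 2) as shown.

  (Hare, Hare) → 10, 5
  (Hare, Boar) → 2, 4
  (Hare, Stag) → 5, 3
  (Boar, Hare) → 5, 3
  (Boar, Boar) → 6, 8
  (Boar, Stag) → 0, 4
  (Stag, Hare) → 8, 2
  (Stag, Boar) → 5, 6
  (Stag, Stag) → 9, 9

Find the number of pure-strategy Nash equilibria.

Both Hare: Hunter 1 gets 10 (best alternative 8); Hunter 2 gets 5 (best alternative 4). Neither deviates — NE.
Both Boar: Hunter 1 gets 6 (best alternative 5); Hunter 2 gets 8 (best alternative 4). Neither deviates — NE.
Both Stag: Hunter 1 gets 9 (best alternative 5); Hunter 2 gets 9 (best alternative 6). Neither deviates — NE.
(Stag, Boar) is not a NE: Hunter 1 would switch to Boar (6 > 5).
No other cell survives both best-response checks, so there are 3 pure NE.

3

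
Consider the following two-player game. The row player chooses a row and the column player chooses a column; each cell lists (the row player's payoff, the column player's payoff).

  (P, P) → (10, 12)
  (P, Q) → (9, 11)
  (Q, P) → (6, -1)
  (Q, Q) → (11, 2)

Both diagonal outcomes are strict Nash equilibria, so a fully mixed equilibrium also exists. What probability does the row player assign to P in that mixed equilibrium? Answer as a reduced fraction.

The row player's mix p on P must make the column player indifferent between P and Q.
The column player's payoff from P: 12p + (-1)(1−p). From Q: 11p + 2(1−p).
Set equal: 1p = 3(1−p) → p = 3/4.

3/4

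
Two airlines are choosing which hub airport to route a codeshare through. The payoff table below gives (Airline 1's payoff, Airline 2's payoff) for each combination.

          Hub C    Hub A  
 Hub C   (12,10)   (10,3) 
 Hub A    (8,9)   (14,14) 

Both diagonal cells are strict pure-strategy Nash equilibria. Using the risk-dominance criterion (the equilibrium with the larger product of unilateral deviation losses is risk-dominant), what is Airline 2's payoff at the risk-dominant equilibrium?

At both Hub C: Airline 1 loses 12 − 8 = 4 by deviating; Airline 2 loses 10 − 3 = 7. Product = 4·7 = 28.
At both Hub A: Airline 1 loses 14 − 10 = 4 by deviating; Airline 2 loses 14 − 9 = 5. Product = 4·5 = 20.
28 > 20, so both Hub C is risk-dominant. Airline 2's payoff there is 10.

10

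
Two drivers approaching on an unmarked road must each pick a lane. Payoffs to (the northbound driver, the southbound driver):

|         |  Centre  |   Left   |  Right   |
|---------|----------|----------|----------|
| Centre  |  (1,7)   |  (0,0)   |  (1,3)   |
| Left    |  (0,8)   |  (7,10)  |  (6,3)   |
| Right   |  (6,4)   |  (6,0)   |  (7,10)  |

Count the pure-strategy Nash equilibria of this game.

2

Both Left: the northbound driver gets 7 (best alternative 6); the southbound driver gets 10 (best alternative 8). Neither deviates — NE.
Both Right: the northbound driver gets 7 (best alternative 6); the southbound driver gets 10 (best alternative 4). Neither deviates — NE.
Both Centre is not a NE: the northbound driver would switch to Right (6 > 1).
No other cell survives both best-response checks, so there are 2 pure NE.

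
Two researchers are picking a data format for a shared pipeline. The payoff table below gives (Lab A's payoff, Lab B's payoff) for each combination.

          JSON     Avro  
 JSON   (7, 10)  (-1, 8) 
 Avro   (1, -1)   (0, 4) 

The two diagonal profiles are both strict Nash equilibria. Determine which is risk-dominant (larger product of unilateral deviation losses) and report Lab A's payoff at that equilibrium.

7

At both JSON: Lab A loses 7 − 1 = 6 by deviating; Lab B loses 10 − 8 = 2. Product = 6·2 = 12.
At both Avro: Lab A loses 0 − (-1) = 1 by deviating; Lab B loses 4 − (-1) = 5. Product = 1·5 = 5.
12 > 5, so both JSON is risk-dominant. Lab A's payoff there is 7.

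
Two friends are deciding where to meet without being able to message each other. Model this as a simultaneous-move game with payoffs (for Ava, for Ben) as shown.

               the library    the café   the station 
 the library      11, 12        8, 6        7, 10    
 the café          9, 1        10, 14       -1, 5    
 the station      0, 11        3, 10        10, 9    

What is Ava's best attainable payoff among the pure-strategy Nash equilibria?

11

Both the library is a pure NE (Ava: 11 ≥ 9; Ben: 12 ≥ 10). Ava gets 11.
Both the café is a pure NE (Ava: 10 ≥ 8; Ben: 14 ≥ 5). Ava gets 10.
Every other cell has a profitable deviation for at least one player. Highest of {11, 10} is 11.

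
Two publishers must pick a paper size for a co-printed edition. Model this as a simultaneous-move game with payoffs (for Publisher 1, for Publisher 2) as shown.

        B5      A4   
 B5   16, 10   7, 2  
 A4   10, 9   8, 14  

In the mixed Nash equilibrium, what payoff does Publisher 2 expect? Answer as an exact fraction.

Publisher 1 mixes with probability p on B5, chosen so Publisher 2 is indifferent: 10p + 9(1−p) = 2p + 14(1−p) gives p = 5/13.
Publisher 2's expected payoff is 10·5/13 + 9·8/13 = 122/13.

122/13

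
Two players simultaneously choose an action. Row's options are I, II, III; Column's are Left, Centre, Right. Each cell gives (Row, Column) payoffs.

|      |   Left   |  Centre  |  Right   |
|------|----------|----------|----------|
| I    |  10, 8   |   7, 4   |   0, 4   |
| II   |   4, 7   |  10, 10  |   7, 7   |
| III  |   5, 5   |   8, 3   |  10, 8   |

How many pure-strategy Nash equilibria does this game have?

(I, Left): Row gets 10 (best alternative 5); Column gets 8 (best alternative 4). Neither deviates — NE.
(II, Centre): Row gets 10 (best alternative 8); Column gets 10 (best alternative 7). Neither deviates — NE.
(III, Right): Row gets 10 (best alternative 7); Column gets 8 (best alternative 5). Neither deviates — NE.
(II, Left) is not a NE: Row would switch to I (10 > 4).
No other cell survives both best-response checks, so there are 3 pure NE.

3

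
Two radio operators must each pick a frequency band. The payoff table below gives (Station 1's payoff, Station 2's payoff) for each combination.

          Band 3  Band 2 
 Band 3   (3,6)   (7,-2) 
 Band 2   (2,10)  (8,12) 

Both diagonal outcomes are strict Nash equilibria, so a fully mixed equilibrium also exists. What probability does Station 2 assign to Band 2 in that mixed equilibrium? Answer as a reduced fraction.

1/2

Station 2's mix q on Band 3 must make Station 1 indifferent between Band 3 and Band 2.
Station 1's payoff from Band 3: 3q + 7(1−q). From Band 2: 2q + 8(1−q).
Set equal: 1q = 1(1−q) → q = 1/2.
Probability on Band 2 is 1 − 1/2 = 1/2.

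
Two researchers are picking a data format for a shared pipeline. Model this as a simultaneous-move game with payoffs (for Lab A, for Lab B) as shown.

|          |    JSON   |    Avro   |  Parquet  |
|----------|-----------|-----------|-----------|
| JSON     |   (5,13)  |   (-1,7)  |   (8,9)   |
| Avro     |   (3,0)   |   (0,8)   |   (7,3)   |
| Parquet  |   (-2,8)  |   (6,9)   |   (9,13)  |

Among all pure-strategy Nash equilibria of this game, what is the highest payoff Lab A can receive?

Both JSON is a pure NE (Lab A: 5 ≥ 3; Lab B: 13 ≥ 9). Lab A gets 5.
Both Parquet is a pure NE (Lab A: 9 ≥ 8; Lab B: 13 ≥ 9). Lab A gets 9.
Every other cell has a profitable deviation for at least one player. Highest of {5, 9} is 9.

9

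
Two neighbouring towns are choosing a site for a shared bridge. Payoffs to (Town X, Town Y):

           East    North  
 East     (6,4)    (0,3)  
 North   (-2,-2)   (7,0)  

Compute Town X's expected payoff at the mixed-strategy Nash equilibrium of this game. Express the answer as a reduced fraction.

Town Y mixes with probability q on East, chosen so Town X is indifferent: 6q + 0(1−q) = (-2)q + 7(1−q) gives q = 7/15.
Town X's expected payoff (from either row, since indifferent) is 6·7/15 + 0·8/15 = 14/5.

14/5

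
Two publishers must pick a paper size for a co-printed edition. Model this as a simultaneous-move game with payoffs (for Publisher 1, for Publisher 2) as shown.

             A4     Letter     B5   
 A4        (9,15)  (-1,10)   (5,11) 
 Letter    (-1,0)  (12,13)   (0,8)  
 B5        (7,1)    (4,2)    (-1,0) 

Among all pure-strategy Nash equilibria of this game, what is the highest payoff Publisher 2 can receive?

Both A4 is a pure NE (Publisher 1: 9 ≥ 7; Publisher 2: 15 ≥ 11). Publisher 2 gets 15.
Both Letter is a pure NE (Publisher 1: 12 ≥ 4; Publisher 2: 13 ≥ 8). Publisher 2 gets 13.
Every other cell has a profitable deviation for at least one player. Highest of {15, 13} is 15.

15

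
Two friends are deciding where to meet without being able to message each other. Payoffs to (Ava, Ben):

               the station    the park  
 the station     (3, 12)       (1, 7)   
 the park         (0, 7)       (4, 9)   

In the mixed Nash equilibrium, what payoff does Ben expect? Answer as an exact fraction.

Ava mixes with probability p on the station, chosen so Ben is indifferent: 12p + 7(1−p) = 7p + 9(1−p) gives p = 2/7.
Ben's expected payoff is 12·2/7 + 7·5/7 = 59/7.

59/7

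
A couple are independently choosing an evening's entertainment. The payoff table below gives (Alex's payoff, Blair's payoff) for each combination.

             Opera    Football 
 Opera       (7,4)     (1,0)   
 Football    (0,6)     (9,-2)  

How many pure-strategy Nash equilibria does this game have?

Both Opera: Alex gets 7 (best alternative 0); Blair gets 4 (best alternative 0). Neither deviates — NE.
Both Football is not a NE: Blair would switch to Opera (6 > -2).
No other cell survives both best-response checks, so there is 1 pure NE.

1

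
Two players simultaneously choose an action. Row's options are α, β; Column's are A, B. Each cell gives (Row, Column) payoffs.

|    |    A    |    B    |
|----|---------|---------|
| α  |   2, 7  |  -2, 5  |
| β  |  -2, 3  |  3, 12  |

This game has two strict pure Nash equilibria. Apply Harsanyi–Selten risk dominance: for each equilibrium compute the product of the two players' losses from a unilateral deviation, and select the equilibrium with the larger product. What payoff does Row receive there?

3

At (α, A): Row loses 2 − (-2) = 4 by deviating; Column loses 7 − 5 = 2. Product = 4·2 = 8.
At (β, B): Row loses 3 − (-2) = 5 by deviating; Column loses 12 − 3 = 9. Product = 5·9 = 45.
45 > 8, so (β, B) is risk-dominant. Row's payoff there is 3.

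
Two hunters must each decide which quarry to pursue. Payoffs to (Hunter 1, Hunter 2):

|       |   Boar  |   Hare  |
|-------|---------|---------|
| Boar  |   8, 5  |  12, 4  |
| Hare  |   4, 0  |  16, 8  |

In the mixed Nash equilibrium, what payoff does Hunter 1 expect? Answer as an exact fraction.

Hunter 2 mixes with probability q on Boar, chosen so Hunter 1 is indifferent: 8q + 12(1−q) = 4q + 16(1−q) gives q = 1/2.
Hunter 1's expected payoff (from either row, since indifferent) is 8·1/2 + 12·1/2 = 10.

10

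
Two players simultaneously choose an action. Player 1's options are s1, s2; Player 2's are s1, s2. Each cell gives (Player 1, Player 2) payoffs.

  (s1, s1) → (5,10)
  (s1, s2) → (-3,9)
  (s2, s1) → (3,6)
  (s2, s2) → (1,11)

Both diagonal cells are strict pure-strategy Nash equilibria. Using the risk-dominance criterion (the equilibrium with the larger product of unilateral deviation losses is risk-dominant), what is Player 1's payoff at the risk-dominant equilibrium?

At both s1: Player 1 loses 5 − 3 = 2 by deviating; Player 2 loses 10 − 9 = 1. Product = 2·1 = 2.
At both s2: Player 1 loses 1 − (-3) = 4 by deviating; Player 2 loses 11 − 6 = 5. Product = 4·5 = 20.
20 > 2, so both s2 is risk-dominant. Player 1's payoff there is 1.

1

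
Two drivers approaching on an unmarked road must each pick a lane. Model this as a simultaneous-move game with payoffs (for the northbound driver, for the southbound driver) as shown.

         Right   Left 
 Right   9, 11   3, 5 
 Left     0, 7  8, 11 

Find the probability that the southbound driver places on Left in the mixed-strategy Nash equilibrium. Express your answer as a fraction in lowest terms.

The southbound driver's mix q on Right must make the northbound driver indifferent between Right and Left.
The northbound driver's payoff from Right: 9q + 3(1−q). From Left: 0q + 8(1−q).
Set equal: 9q = 5(1−q) → q = 5/14.
Probability on Left is 1 − 5/14 = 9/14.

9/14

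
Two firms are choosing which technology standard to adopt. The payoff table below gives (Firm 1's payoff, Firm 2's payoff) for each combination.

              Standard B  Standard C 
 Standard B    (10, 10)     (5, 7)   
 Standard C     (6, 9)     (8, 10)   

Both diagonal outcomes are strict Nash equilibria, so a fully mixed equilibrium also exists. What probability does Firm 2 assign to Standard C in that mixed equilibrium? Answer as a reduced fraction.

4/7

Firm 2's mix q on Standard B must make Firm 1 indifferent between Standard B and Standard C.
Firm 1's payoff from Standard B: 10q + 5(1−q). From Standard C: 6q + 8(1−q).
Set equal: 4q = 3(1−q) → q = 3/7.
Probability on Standard C is 1 − 3/7 = 4/7.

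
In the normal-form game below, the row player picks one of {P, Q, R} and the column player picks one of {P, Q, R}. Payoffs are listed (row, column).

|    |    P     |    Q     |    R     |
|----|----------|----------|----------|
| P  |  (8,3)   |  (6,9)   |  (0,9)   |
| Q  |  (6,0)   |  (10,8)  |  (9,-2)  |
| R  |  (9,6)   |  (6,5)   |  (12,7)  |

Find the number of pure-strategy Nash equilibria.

2

Both Q: the row player gets 10 (best alternative 6); the column player gets 8 (best alternative 0). Neither deviates — NE.
Both R: the row player gets 12 (best alternative 9); the column player gets 7 (best alternative 6). Neither deviates — NE.
Both P is not a NE: the row player would switch to R (9 > 8).
No other cell survives both best-response checks, so there are 2 pure NE.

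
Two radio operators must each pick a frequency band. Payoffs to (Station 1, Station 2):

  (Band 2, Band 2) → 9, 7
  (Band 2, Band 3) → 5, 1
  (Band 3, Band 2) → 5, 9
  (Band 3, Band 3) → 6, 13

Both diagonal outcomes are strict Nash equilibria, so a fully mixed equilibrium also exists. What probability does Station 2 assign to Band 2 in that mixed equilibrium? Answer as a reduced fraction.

1/5

Station 2's mix q on Band 2 must make Station 1 indifferent between Band 2 and Band 3.
Station 1's payoff from Band 2: 9q + 5(1−q). From Band 3: 5q + 6(1−q).
Set equal: 4q = 1(1−q) → q = 1/5.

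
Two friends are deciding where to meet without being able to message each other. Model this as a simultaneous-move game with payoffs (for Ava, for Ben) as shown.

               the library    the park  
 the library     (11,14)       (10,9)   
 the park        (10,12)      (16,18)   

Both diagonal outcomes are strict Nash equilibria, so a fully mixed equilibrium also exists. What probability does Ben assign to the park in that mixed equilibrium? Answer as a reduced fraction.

Ben's mix q on the library must make Ava indifferent between the library and the park.
Ava's payoff from the library: 11q + 10(1−q). From the park: 10q + 16(1−q).
Set equal: 1q = 6(1−q) → q = 6/7.
Probability on the park is 1 − 6/7 = 1/7.

1/7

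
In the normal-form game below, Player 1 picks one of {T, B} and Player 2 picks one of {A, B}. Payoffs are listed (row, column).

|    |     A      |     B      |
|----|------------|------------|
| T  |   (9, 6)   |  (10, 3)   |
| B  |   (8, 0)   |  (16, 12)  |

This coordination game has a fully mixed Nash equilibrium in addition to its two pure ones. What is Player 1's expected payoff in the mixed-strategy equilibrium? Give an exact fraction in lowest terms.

Player 2 mixes with probability q on A, chosen so Player 1 is indifferent: 9q + 10(1−q) = 8q + 16(1−q) gives q = 6/7.
Player 1's expected payoff (from either row, since indifferent) is 9·6/7 + 10·1/7 = 64/7.

64/7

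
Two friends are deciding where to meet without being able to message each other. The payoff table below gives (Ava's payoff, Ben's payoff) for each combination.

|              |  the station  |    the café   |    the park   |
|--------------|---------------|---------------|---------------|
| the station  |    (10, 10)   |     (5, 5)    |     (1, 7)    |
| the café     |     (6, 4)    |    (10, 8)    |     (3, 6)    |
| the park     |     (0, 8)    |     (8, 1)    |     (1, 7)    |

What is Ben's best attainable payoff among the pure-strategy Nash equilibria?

Both the station is a pure NE (Ava: 10 ≥ 6; Ben: 10 ≥ 7). Ben gets 10.
Both the café is a pure NE (Ava: 10 ≥ 8; Ben: 8 ≥ 6). Ben gets 8.
Every other cell has a profitable deviation for at least one player. Highest of {10, 8} is 10.

10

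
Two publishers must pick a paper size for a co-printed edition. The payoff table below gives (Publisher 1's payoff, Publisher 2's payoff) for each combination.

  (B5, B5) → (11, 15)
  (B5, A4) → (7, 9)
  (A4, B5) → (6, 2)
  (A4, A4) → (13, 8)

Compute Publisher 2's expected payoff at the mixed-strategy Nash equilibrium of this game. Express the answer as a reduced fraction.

Publisher 1 mixes with probability p on B5, chosen so Publisher 2 is indifferent: 15p + 2(1−p) = 9p + 8(1−p) gives p = 1/2.
Publisher 2's expected payoff is 15·1/2 + 2·1/2 = 17/2.

17/2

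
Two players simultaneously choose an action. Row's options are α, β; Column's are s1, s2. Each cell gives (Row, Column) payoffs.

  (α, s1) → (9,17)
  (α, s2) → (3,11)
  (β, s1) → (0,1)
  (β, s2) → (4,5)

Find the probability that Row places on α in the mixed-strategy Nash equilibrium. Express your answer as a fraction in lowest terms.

2/5

Row's mix p on α must make Column indifferent between s1 and s2.
Column's payoff from s1: 17p + 1(1−p). From s2: 11p + 5(1−p).
Set equal: 6p = 4(1−p) → p = 4/10 = 2/5.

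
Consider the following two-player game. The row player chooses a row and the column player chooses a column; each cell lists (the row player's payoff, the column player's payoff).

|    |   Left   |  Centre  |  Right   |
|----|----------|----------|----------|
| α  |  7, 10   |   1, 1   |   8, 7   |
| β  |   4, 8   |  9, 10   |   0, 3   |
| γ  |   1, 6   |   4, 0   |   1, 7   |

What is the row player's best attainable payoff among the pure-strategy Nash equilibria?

(α, Left) is a pure NE (the row player: 7 ≥ 4; the column player: 10 ≥ 7). The row player gets 7.
(β, Centre) is a pure NE (the row player: 9 ≥ 4; the column player: 10 ≥ 8). The row player gets 9.
Every other cell has a profitable deviation for at least one player. Highest of {7, 9} is 9.

9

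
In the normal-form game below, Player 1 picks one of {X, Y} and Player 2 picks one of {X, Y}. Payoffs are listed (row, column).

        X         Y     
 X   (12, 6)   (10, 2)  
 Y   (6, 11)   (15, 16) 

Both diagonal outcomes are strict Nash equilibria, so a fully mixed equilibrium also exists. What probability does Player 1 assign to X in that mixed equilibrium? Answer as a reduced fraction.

Player 1's mix p on X must make Player 2 indifferent between X and Y.
Player 2's payoff from X: 6p + 11(1−p). From Y: 2p + 16(1−p).
Set equal: 4p = 5(1−p) → p = 5/9.

5/9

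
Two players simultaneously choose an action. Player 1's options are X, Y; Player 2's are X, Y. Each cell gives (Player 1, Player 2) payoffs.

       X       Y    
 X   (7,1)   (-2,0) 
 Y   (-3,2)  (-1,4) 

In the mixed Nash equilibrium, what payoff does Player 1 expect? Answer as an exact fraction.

Player 2 mixes with probability q on X, chosen so Player 1 is indifferent: 7q + (-2)(1−q) = (-3)q + (-1)(1−q) gives q = 1/11.
Player 1's expected payoff (from either row, since indifferent) is 7·1/11 + (-2)·10/11 = -13/11.

-13/11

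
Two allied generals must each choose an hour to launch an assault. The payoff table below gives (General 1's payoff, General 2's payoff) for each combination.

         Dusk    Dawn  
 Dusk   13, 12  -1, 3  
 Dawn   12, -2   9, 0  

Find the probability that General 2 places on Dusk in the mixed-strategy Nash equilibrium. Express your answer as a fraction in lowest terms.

10/11

General 2's mix q on Dusk must make General 1 indifferent between Dusk and Dawn.
General 1's payoff from Dusk: 13q + (-1)(1−q). From Dawn: 12q + 9(1−q).
Set equal: 1q = 10(1−q) → q = 10/11.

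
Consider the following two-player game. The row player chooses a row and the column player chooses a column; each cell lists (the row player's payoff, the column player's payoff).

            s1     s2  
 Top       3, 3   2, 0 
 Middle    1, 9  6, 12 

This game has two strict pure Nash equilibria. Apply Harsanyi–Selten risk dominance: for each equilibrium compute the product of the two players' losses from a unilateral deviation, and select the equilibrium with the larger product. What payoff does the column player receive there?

At (Top, s1): the row player loses 3 − 1 = 2 by deviating; the column player loses 3 − 0 = 3. Product = 2·3 = 6.
At (Middle, s2): the row player loses 6 − 2 = 4 by deviating; the column player loses 12 − 9 = 3. Product = 4·3 = 12.
12 > 6, so (Middle, s2) is risk-dominant. The column player's payoff there is 12.

12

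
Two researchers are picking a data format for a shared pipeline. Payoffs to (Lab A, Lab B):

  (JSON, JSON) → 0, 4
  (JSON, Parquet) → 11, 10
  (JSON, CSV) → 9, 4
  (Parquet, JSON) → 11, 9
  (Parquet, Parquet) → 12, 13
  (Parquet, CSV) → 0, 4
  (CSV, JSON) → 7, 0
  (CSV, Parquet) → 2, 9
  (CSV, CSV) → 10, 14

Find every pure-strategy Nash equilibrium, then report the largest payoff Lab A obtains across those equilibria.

Both Parquet is a pure NE (Lab A: 12 ≥ 11; Lab B: 13 ≥ 9). Lab A gets 12.
Both CSV is a pure NE (Lab A: 10 ≥ 9; Lab B: 14 ≥ 9). Lab A gets 10.
Every other cell has a profitable deviation for at least one player. Highest of {12, 10} is 12.

12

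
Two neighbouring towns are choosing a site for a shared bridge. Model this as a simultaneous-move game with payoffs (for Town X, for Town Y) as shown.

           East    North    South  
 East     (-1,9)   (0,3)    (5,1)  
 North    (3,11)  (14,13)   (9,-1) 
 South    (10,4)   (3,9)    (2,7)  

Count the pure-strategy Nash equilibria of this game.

1

Both North: Town X gets 14 (best alternative 3); Town Y gets 13 (best alternative 11). Neither deviates — NE.
Both East is not a NE: Town X would switch to South (10 > -1).
No other cell survives both best-response checks, so there is 1 pure NE.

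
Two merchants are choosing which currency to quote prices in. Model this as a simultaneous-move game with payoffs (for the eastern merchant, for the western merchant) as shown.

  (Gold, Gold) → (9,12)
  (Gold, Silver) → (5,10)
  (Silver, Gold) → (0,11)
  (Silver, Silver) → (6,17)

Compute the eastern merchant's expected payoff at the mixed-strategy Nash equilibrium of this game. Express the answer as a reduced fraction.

27/5

The western merchant mixes with probability q on Gold, chosen so the eastern merchant is indifferent: 9q + 5(1−q) = 0q + 6(1−q) gives q = 1/10.
The eastern merchant's expected payoff (from either row, since indifferent) is 9·1/10 + 5·9/10 = 27/5.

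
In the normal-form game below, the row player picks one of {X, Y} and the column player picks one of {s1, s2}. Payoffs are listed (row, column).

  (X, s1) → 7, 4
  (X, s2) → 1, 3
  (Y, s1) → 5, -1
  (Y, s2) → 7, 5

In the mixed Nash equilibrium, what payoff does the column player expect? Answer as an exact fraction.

23/7

The row player mixes with probability p on X, chosen so the column player is indifferent: 4p + (-1)(1−p) = 3p + 5(1−p) gives p = 6/7.
The column player's expected payoff is 4·6/7 + (-1)·1/7 = 23/7.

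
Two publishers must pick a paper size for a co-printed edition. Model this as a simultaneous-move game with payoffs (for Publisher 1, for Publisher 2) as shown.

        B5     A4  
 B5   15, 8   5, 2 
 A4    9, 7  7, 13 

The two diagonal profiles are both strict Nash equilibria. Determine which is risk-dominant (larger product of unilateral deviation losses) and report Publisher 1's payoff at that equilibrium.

At both B5: Publisher 1 loses 15 − 9 = 6 by deviating; Publisher 2 loses 8 − 2 = 6. Product = 6·6 = 36.
At both A4: Publisher 1 loses 7 − 5 = 2 by deviating; Publisher 2 loses 13 − 7 = 6. Product = 2·6 = 12.
36 > 12, so both B5 is risk-dominant. Publisher 1's payoff there is 15.

15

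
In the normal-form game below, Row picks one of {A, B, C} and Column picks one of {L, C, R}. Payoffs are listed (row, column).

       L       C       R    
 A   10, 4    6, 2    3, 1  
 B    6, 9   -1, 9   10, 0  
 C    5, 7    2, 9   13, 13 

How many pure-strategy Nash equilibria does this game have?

(A, L): Row gets 10 (best alternative 6); Column gets 4 (best alternative 2). Neither deviates — NE.
(C, R): Row gets 13 (best alternative 10); Column gets 13 (best alternative 9). Neither deviates — NE.
(B, C) is not a NE: Row would switch to A (6 > -1).
No other cell survives both best-response checks, so there are 2 pure NE.

2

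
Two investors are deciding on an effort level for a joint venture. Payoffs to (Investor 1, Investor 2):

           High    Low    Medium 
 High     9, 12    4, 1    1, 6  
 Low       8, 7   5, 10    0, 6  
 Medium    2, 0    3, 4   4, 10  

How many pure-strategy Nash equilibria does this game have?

Both High: Investor 1 gets 9 (best alternative 8); Investor 2 gets 12 (best alternative 6). Neither deviates — NE.
Both Low: Investor 1 gets 5 (best alternative 4); Investor 2 gets 10 (best alternative 7). Neither deviates — NE.
Both Medium: Investor 1 gets 4 (best alternative 1); Investor 2 gets 10 (best alternative 4). Neither deviates — NE.
(High, Medium) is not a NE: Investor 1 would switch to Medium (4 > 1).
No other cell survives both best-response checks, so there are 3 pure NE.

3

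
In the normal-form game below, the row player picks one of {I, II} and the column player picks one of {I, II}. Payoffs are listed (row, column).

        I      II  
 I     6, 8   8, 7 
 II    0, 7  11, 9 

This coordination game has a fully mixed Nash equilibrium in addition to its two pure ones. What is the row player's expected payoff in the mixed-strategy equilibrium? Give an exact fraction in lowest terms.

The column player mixes with probability q on I, chosen so the row player is indifferent: 6q + 8(1−q) = 0q + 11(1−q) gives q = 1/3.
The row player's expected payoff (from either row, since indifferent) is 6·1/3 + 8·2/3 = 22/3.

22/3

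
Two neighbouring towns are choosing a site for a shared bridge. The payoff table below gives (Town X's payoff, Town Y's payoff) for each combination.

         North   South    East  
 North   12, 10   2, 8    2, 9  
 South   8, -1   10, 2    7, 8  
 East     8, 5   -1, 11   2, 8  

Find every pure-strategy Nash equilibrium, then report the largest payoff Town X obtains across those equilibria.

12

Both North is a pure NE (Town X: 12 ≥ 8; Town Y: 10 ≥ 9). Town X gets 12.
(South, East) is a pure NE (Town X: 7 ≥ 2; Town Y: 8 ≥ 2). Town X gets 7.
Every other cell has a profitable deviation for at least one player. Highest of {12, 7} is 12.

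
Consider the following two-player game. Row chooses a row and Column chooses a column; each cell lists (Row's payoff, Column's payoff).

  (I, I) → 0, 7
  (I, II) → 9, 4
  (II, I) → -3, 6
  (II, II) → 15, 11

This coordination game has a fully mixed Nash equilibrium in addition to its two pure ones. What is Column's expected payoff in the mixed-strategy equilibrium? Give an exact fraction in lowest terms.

Row mixes with probability p on I, chosen so Column is indifferent: 7p + 6(1−p) = 4p + 11(1−p) gives p = 5/8.
Column's expected payoff is 7·5/8 + 6·3/8 = 53/8.

53/8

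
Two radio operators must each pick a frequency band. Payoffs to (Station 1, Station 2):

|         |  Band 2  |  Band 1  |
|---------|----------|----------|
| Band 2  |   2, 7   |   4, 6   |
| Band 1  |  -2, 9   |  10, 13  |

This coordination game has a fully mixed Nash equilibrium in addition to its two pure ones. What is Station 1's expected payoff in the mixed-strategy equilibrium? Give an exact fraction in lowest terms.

14/5

Station 2 mixes with probability q on Band 2, chosen so Station 1 is indifferent: 2q + 4(1−q) = (-2)q + 10(1−q) gives q = 3/5.
Station 1's expected payoff (from either row, since indifferent) is 2·3/5 + 4·2/5 = 14/5.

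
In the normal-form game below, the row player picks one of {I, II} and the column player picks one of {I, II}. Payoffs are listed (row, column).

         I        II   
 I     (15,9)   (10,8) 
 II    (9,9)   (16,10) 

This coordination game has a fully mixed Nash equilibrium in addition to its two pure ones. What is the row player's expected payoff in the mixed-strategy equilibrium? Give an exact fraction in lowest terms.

25/2

The column player mixes with probability q on I, chosen so the row player is indifferent: 15q + 10(1−q) = 9q + 16(1−q) gives q = 1/2.
The row player's expected payoff (from either row, since indifferent) is 15·1/2 + 10·1/2 = 25/2.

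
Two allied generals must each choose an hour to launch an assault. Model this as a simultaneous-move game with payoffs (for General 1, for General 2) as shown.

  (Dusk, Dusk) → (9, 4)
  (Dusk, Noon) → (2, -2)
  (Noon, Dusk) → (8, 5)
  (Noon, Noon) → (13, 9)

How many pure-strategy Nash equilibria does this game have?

2

Both Dusk: General 1 gets 9 (best alternative 8); General 2 gets 4 (best alternative -2). Neither deviates — NE.
Both Noon: General 1 gets 13 (best alternative 2); General 2 gets 9 (best alternative 5). Neither deviates — NE.
(Dusk, Noon) is not a NE: General 1 would switch to Noon (13 > 2).
No other cell survives both best-response checks, so there are 2 pure NE.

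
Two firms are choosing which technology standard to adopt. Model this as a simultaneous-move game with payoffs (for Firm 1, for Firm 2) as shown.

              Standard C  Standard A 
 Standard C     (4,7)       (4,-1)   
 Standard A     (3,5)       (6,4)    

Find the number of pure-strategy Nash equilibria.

1

Both Standard C: Firm 1 gets 4 (best alternative 3); Firm 2 gets 7 (best alternative -1). Neither deviates — NE.
Both Standard A is not a NE: Firm 2 would switch to Standard C (5 > 4).
No other cell survives both best-response checks, so there is 1 pure NE.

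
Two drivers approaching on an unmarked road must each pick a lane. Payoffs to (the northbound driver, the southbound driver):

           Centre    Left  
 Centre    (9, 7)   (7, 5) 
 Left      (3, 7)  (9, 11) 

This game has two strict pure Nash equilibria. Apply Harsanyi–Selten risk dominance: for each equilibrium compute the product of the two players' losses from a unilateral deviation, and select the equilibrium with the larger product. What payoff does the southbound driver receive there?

7

At both Centre: the northbound driver loses 9 − 3 = 6 by deviating; the southbound driver loses 7 − 5 = 2. Product = 6·2 = 12.
At both Left: the northbound driver loses 9 − 7 = 2 by deviating; the southbound driver loses 11 − 7 = 4. Product = 2·4 = 8.
12 > 8, so both Centre is risk-dominant. The southbound driver's payoff there is 7.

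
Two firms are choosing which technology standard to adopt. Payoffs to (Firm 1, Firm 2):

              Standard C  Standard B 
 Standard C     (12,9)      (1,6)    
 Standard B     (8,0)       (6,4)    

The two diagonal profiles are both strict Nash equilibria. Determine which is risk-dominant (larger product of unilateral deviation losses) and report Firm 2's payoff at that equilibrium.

At both Standard C: Firm 1 loses 12 − 8 = 4 by deviating; Firm 2 loses 9 − 6 = 3. Product = 4·3 = 12.
At both Standard B: Firm 1 loses 6 − 1 = 5 by deviating; Firm 2 loses 4 − 0 = 4. Product = 5·4 = 20.
20 > 12, so both Standard B is risk-dominant. Firm 2's payoff there is 4.

4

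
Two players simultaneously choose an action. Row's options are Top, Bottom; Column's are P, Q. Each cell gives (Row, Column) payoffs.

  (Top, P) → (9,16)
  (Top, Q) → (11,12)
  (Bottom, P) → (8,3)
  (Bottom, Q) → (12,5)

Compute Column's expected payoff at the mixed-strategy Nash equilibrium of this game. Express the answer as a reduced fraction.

Row mixes with probability p on Top, chosen so Column is indifferent: 16p + 3(1−p) = 12p + 5(1−p) gives p = 1/3.
Column's expected payoff is 16·1/3 + 3·2/3 = 22/3.

22/3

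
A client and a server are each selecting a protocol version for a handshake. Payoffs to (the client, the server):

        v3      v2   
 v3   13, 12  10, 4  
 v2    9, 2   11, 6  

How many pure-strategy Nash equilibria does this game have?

2

Both v3: the client gets 13 (best alternative 9); the server gets 12 (best alternative 4). Neither deviates — NE.
Both v2: the client gets 11 (best alternative 10); the server gets 6 (best alternative 2). Neither deviates — NE.
(v2, v3) is not a NE: the client would switch to v3 (13 > 9).
No other cell survives both best-response checks, so there are 2 pure NE.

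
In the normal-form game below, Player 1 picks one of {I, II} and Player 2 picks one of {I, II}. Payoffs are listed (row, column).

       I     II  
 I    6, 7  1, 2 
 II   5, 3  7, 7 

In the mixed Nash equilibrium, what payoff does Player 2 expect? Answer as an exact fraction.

43/9

Player 1 mixes with probability p on I, chosen so Player 2 is indifferent: 7p + 3(1−p) = 2p + 7(1−p) gives p = 4/9.
Player 2's expected payoff is 7·4/9 + 3·5/9 = 43/9.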